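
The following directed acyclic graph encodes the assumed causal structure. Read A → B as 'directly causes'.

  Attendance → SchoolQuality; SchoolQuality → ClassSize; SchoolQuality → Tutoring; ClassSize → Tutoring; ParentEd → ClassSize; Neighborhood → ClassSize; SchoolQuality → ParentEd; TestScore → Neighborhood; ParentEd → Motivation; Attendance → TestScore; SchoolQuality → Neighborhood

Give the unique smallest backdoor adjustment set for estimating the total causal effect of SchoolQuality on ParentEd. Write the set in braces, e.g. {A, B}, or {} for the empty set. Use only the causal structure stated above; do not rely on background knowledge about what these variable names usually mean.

{}

Variables eligible for adjustment (non-descendants of SchoolQuality, excluding SchoolQuality and ParentEd): {Attendance, TestScore}.
Backdoor paths from SchoolQuality to ParentEd:
  P1: SchoolQuality <- Attendance -> TestScore -> Neighborhood -> ClassSize <- ParentEd
Each backdoor path contains an unconditioned collider, so every path is already blocked with the empty conditioning set:
  P1: blocked at collider ClassSize (neither it nor any descendant is in the conditioning set).
The empty set is therefore the unique smallest valid set.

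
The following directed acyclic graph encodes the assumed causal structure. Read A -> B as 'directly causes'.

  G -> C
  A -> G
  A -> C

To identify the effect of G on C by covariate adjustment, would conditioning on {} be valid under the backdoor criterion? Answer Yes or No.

Backdoor paths from G to C (paths whose first edge points into G):
  P1: G <- A -> C
Condition 1 (no descendant of G in the set): holds — descendants of G are {C}; none are in {}.
Condition 2 (every backdoor path blocked by {}):
  P1: open — no interior node is in the conditioning set.
{} does not satisfy the backdoor criterion.

No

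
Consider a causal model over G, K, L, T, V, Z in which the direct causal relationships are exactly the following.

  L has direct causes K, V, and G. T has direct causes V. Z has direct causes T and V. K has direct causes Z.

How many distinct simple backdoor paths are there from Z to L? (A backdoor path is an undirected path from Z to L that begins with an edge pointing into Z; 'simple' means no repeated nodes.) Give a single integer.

2

A backdoor path from Z to L is any simple undirected path whose first edge points into Z (i.e. leaves Z via a parent).
Parents of Z: {T, V}.
Enumerating:
  P1: Z <- V -> L
  P2: Z <- T <- V -> L
That exhausts the simple backdoor paths. Count: 2.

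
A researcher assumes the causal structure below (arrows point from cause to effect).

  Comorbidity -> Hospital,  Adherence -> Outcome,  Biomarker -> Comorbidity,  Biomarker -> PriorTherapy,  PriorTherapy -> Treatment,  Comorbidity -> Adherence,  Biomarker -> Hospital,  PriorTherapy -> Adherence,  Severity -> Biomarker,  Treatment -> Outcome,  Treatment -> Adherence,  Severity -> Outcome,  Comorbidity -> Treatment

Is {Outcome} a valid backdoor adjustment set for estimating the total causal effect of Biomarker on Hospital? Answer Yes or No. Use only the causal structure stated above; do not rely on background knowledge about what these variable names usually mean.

Backdoor paths from Biomarker to Hospital (paths whose first edge points into Biomarker):
  P1: Biomarker <- Severity -> Outcome <- Treatment <- PriorTherapy -> Adherence <- Comorbidity -> Hospital
  P2: Biomarker <- Severity -> Outcome <- Treatment <- Comorbidity -> Hospital
  P3: Biomarker <- Severity -> Outcome <- Treatment -> Adherence <- Comorbidity -> Hospital
  P4: Biomarker <- Severity -> Outcome <- Adherence <- PriorTherapy -> Treatment <- Comorbidity -> Hospital
  P5: Biomarker <- Severity -> Outcome <- Adherence <- Comorbidity -> Hospital
  P6: Biomarker <- Severity -> Outcome <- Adherence <- Treatment <- Comorbidity -> Hospital
Condition 1 (no descendant of Biomarker in the set): FAILS — Outcome is a descendant of Biomarker.
Condition 2 (every backdoor path blocked by {Outcome}):
  P1: open — collider(s) Outcome, Adherence are conditioned on (or have a conditioned descendant) and no non-collider on the path is in the set.
  P2: open — collider(s) Outcome are conditioned on (or have a conditioned descendant) and no non-collider on the path is in the set.
  P3: open — collider(s) Outcome, Adherence are conditioned on (or have a conditioned descendant) and no non-collider on the path is in the set.
  P4: open — collider(s) Outcome, Treatment are conditioned on (or have a conditioned descendant) and no non-collider on the path is in the set.
  P5: open — collider(s) Outcome are conditioned on (or have a conditioned descendant) and no non-collider on the path is in the set.
  P6: open — collider(s) Outcome are conditioned on (or have a conditioned descendant) and no non-collider on the path is in the set.
{Outcome} does not satisfy the backdoor criterion.

No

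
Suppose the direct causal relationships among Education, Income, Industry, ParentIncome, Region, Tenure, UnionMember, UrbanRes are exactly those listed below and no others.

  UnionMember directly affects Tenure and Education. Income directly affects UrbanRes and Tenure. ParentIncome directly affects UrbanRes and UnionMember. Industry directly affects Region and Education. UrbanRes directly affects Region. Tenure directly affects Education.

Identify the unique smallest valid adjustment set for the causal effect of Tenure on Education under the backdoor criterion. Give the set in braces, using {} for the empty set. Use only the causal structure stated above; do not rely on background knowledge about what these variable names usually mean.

Variables eligible for adjustment (non-descendants of Tenure, excluding Tenure and Education): {Income, Industry, ParentIncome, Region, UnionMember, UrbanRes}.
Backdoor paths from Tenure to Education:
  P1: Tenure <- Income -> UrbanRes <- ParentIncome -> UnionMember -> Education
  P2: Tenure <- Income -> UrbanRes -> Region <- Industry -> Education
  P3: Tenure <- UnionMember <- ParentIncome -> UrbanRes -> Region <- Industry -> Education
  P4: Tenure <- UnionMember -> Education
The empty set is not sufficient: P4 (Tenure <- UnionMember -> Education) has no collider blocking it and no conditioned non-collider, so it is open.
Try {UnionMember}:
  P1: blocked at collider UrbanRes (neither it nor any descendant is in the conditioning set).
  P2: blocked at collider Region (neither it nor any descendant is in the conditioning set).
  P3: blocked at chain node UnionMember ∈ conditioning set.
  P4: blocked at fork node UnionMember ∈ conditioning set.
{UnionMember} contains no descendant of Tenure and blocks every backdoor path.
No other singleton works — e.g. {Industry} leaves P4 open — so {UnionMember} is the unique smallest valid adjustment set.

{UnionMember}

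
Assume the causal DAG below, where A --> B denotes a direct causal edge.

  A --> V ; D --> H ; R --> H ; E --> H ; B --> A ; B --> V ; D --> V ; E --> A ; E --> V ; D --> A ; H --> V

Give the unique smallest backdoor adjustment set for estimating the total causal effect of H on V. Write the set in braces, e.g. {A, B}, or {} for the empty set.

Variables eligible for adjustment (non-descendants of H, excluding H and V): {A, B, D, E, R}.
Backdoor paths from H to V:
  P1: H <- D -> A <- B -> V
  P2: H <- D -> A <- E -> V
  P3: H <- D -> A -> V
  P4: H <- D -> V
  P5: H <- E -> A <- B -> V
  P6: H <- E -> A <- D -> V
  P7: H <- E -> A -> V
  P8: H <- E -> V
The empty set is not sufficient: P3 (H <- D -> A -> V) has no collider blocking it and no conditioned non-collider, so it is open.
Try {D, E}:
  P1: blocked at fork node D ∈ conditioning set.
  P2: blocked at fork node D ∈ conditioning set.
  P3: blocked at fork node D ∈ conditioning set.
  P4: blocked at fork node D ∈ conditioning set.
  P5: blocked at fork node E ∈ conditioning set.
  P6: blocked at fork node E ∈ conditioning set.
  P7: blocked at fork node E ∈ conditioning set.
  P8: blocked at fork node E ∈ conditioning set.
{D, E} contains no descendant of H and blocks every backdoor path.
Every element of {D, E} is needed (dropping D leaves P3 open; dropping E leaves P7 open), so no proper subset is valid.
Among all size-2 subsets of the eligible variables, only {D, E} blocks every backdoor path, so it is the unique smallest valid adjustment set.

{D, E}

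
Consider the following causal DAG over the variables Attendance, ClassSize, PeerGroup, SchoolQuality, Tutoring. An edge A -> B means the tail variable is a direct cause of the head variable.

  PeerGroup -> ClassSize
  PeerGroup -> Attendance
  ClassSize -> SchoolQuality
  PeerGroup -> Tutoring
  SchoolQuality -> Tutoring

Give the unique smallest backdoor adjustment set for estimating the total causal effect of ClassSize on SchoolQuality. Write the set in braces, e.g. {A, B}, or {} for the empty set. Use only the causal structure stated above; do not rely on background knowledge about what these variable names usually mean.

{}

Variables eligible for adjustment (non-descendants of ClassSize, excluding ClassSize and SchoolQuality): {Attendance, PeerGroup}.
Backdoor paths from ClassSize to SchoolQuality:
  P1: ClassSize <- PeerGroup -> Tutoring <- SchoolQuality
Each backdoor path contains an unconditioned collider, so every path is already blocked with the empty conditioning set:
  P1: blocked at collider Tutoring (neither it nor any descendant is in the conditioning set).
The empty set is therefore the unique smallest valid set.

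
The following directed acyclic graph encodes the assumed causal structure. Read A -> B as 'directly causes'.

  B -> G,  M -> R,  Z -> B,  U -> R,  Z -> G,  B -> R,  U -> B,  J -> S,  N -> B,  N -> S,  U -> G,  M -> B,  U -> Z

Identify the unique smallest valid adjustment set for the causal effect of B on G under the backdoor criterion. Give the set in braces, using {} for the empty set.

{U, Z}

Variables eligible for adjustment (non-descendants of B, excluding B and G): {J, M, N, S, U, Z}.
Backdoor paths from B to G:
  P1: B <- M -> R <- U -> Z -> G
  P2: B <- M -> R <- U -> G
  P3: B <- U -> Z -> G
  P4: B <- U -> G
  P5: B <- Z <- U -> G
  P6: B <- Z -> G
The empty set is not sufficient: P3 (B <- U -> Z -> G) has no collider blocking it and no conditioned non-collider, so it is open.
Try {U, Z}:
  P1: blocked at collider R (neither it nor any descendant is in the conditioning set).
  P2: blocked at collider R (neither it nor any descendant is in the conditioning set).
  P3: blocked at fork node U ∈ conditioning set.
  P4: blocked at fork node U ∈ conditioning set.
  P5: blocked at chain node Z ∈ conditioning set.
  P6: blocked at fork node Z ∈ conditioning set.
{U, Z} contains no descendant of B and blocks every backdoor path.
Every element of {U, Z} is needed (dropping U leaves P4 open; dropping Z leaves P6 open), so no proper subset is valid.
Among all size-2 subsets of the eligible variables, only {U, Z} blocks every backdoor path, so it is the unique smallest valid adjustment set.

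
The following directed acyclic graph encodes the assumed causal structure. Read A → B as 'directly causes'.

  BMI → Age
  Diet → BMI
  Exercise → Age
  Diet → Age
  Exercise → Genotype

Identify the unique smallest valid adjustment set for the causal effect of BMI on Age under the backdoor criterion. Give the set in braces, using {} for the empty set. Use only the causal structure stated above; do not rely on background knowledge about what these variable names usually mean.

Variables eligible for adjustment (non-descendants of BMI, excluding BMI and Age): {Diet, Exercise, Genotype}.
Backdoor paths from BMI to Age:
  P1: BMI <- Diet -> Age
The empty set is not sufficient: P1 (BMI <- Diet -> Age) has no collider blocking it and no conditioned non-collider, so it is open.
Try {Diet}:
  P1: blocked at fork node Diet ∈ conditioning set.
{Diet} contains no descendant of BMI and blocks every backdoor path.
No other singleton works — e.g. {Exercise} leaves P1 open — so {Diet} is the unique smallest valid adjustment set.

{Diet}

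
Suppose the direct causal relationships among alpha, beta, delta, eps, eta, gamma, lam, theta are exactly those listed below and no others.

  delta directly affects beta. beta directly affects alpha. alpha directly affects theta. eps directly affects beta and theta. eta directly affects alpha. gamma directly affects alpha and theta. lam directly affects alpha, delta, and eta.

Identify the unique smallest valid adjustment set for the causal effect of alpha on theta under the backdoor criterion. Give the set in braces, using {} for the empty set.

{eps, gamma}

Variables eligible for adjustment (non-descendants of alpha, excluding alpha and theta): {beta, delta, eps, eta, gamma, lam}.
Backdoor paths from alpha to theta:
  P1: alpha <- lam -> delta -> beta <- eps -> theta
  P2: alpha <- eta <- lam -> delta -> beta <- eps -> theta
  P3: alpha <- gamma -> theta
  P4: alpha <- beta <- eps -> theta
The empty set is not sufficient: P3 (alpha <- gamma -> theta) has no collider blocking it and no conditioned non-collider, so it is open.
Try {eps, gamma}:
  P1: blocked at collider beta (neither it nor any descendant is in the conditioning set).
  P2: blocked at collider beta (neither it nor any descendant is in the conditioning set).
  P3: blocked at fork node gamma ∈ conditioning set.
  P4: blocked at fork node eps ∈ conditioning set.
{eps, gamma} contains no descendant of alpha and blocks every backdoor path.
Every element of {eps, gamma} is needed (dropping eps leaves P4 open; dropping gamma leaves P3 open), so no proper subset is valid.
Among all size-2 subsets of the eligible variables, only {eps, gamma} blocks every backdoor path, so it is the unique smallest valid adjustment set.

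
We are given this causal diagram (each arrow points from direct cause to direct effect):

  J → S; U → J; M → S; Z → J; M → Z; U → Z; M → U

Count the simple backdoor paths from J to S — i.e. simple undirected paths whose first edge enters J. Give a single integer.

4

A backdoor path from J to S is any simple undirected path whose first edge points into J (i.e. leaves J via a parent).
Parents of J: {U, Z}.
Enumerating:
  P1: J <- U <- M -> S
  P2: J <- U -> Z <- M -> S
  P3: J <- Z <- M -> S
  P4: J <- Z <- U <- M -> S
That exhausts the simple backdoor paths. Count: 4.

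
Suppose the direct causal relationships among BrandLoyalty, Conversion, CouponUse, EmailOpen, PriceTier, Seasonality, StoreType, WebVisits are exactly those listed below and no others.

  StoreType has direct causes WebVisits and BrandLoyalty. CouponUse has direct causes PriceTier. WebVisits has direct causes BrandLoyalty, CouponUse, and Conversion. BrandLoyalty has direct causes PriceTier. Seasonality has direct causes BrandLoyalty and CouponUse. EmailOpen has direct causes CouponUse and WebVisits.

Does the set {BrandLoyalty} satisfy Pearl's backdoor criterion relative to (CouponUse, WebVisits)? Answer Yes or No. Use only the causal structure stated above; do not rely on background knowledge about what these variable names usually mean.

Backdoor paths from CouponUse to WebVisits (paths whose first edge points into CouponUse):
  P1: CouponUse <- PriceTier -> BrandLoyalty -> WebVisits
  P2: CouponUse <- PriceTier -> BrandLoyalty -> StoreType <- WebVisits
Condition 1 (no descendant of CouponUse in the set): holds — descendants of CouponUse are {EmailOpen, Seasonality, StoreType, WebVisits}; none are in {BrandLoyalty}.
Condition 2 (every backdoor path blocked by {BrandLoyalty}):
  P1: blocked at chain node BrandLoyalty ∈ conditioning set.
  P2: blocked at chain node BrandLoyalty ∈ conditioning set.
{BrandLoyalty} satisfies the backdoor criterion.

Yes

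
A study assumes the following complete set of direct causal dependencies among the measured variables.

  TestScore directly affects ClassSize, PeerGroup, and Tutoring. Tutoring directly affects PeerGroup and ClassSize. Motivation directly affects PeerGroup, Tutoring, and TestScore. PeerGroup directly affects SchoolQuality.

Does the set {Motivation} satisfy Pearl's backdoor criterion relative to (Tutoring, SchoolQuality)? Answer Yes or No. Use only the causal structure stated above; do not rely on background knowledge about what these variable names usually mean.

No

Backdoor paths from Tutoring to SchoolQuality (paths whose first edge points into Tutoring):
  P1: Tutoring <- Motivation -> TestScore -> PeerGroup -> SchoolQuality
  P2: Tutoring <- Motivation -> PeerGroup -> SchoolQuality
  P3: Tutoring <- TestScore <- Motivation -> PeerGroup -> SchoolQuality
  P4: Tutoring <- TestScore -> PeerGroup -> SchoolQuality
Condition 1 (no descendant of Tutoring in the set): holds — descendants of Tutoring are {ClassSize, PeerGroup, SchoolQuality}; none are in {Motivation}.
Condition 2 (every backdoor path blocked by {Motivation}):
  P1: blocked at fork node Motivation ∈ conditioning set.
  P2: blocked at fork node Motivation ∈ conditioning set.
  P3: blocked at fork node Motivation ∈ conditioning set.
  P4: open — no interior node is in the conditioning set.
{Motivation} does not satisfy the backdoor criterion.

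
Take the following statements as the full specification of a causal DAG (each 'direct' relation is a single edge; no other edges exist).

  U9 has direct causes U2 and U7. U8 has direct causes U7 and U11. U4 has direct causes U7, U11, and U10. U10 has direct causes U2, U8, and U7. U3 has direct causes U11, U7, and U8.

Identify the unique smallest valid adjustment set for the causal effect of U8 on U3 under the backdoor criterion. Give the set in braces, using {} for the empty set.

Variables eligible for adjustment (non-descendants of U8, excluding U8 and U3): {U11, U2, U7, U9}.
Backdoor paths from U8 to U3:
  P1: U8 <- U11 -> U4 <- U7 -> U3
  P2: U8 <- U11 -> U4 <- U10 <- U7 -> U3
  P3: U8 <- U11 -> U4 <- U10 <- U2 -> U9 <- U7 -> U3
  P4: U8 <- U11 -> U3
  P5: U8 <- U7 -> U9 <- U2 -> U10 -> U4 <- U11 -> U3
  P6: U8 <- U7 -> U10 -> U4 <- U11 -> U3
  P7: U8 <- U7 -> U4 <- U11 -> U3
  P8: U8 <- U7 -> U3
The empty set is not sufficient: P4 (U8 <- U11 -> U3) has no collider blocking it and no conditioned non-collider, so it is open.
Try {U11, U7}:
  P1: blocked at fork node U11 ∈ conditioning set.
  P2: blocked at fork node U11 ∈ conditioning set.
  P3: blocked at fork node U11 ∈ conditioning set.
  P4: blocked at fork node U11 ∈ conditioning set.
  P5: blocked at fork node U7 ∈ conditioning set.
  P6: blocked at fork node U7 ∈ conditioning set.
  P7: blocked at fork node U7 ∈ conditioning set.
  P8: blocked at fork node U7 ∈ conditioning set.
{U11, U7} contains no descendant of U8 and blocks every backdoor path.
Every element of {U11, U7} is needed (dropping U11 leaves P4 open; dropping U7 leaves P8 open), so no proper subset is valid.
Among all size-2 subsets of the eligible variables, only {U11, U7} blocks every backdoor path, so it is the unique smallest valid adjustment set.

{U11, U7}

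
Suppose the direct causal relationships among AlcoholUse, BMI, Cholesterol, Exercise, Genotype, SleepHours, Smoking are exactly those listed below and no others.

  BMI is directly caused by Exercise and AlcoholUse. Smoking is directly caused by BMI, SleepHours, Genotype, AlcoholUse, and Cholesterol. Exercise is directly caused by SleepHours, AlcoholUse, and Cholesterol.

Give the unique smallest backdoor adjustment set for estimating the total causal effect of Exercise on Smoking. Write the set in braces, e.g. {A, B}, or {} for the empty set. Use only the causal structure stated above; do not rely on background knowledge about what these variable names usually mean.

{AlcoholUse, Cholesterol, SleepHours}

Variables eligible for adjustment (non-descendants of Exercise, excluding Exercise and Smoking): {AlcoholUse, Cholesterol, Genotype, SleepHours}.
Backdoor paths from Exercise to Smoking:
  P1: Exercise <- AlcoholUse -> BMI -> Smoking
  P2: Exercise <- AlcoholUse -> Smoking
  P3: Exercise <- SleepHours -> Smoking
  P4: Exercise <- Cholesterol -> Smoking
The empty set is not sufficient: P1 (Exercise <- AlcoholUse -> BMI -> Smoking) has no collider blocking it and no conditioned non-collider, so it is open.
Try {AlcoholUse, Cholesterol, SleepHours}:
  P1: blocked at fork node AlcoholUse ∈ conditioning set.
  P2: blocked at fork node AlcoholUse ∈ conditioning set.
  P3: blocked at fork node SleepHours ∈ conditioning set.
  P4: blocked at fork node Cholesterol ∈ conditioning set.
{AlcoholUse, Cholesterol, SleepHours} contains no descendant of Exercise and blocks every backdoor path.
Every element of {AlcoholUse, Cholesterol, SleepHours} is needed (dropping AlcoholUse leaves P1 open; dropping Cholesterol leaves P4 open; dropping SleepHours leaves P3 open), so no proper subset is valid.
Among all size-3 subsets of the eligible variables, only {AlcoholUse, Cholesterol, SleepHours} blocks every backdoor path, so it is the unique smallest valid adjustment set.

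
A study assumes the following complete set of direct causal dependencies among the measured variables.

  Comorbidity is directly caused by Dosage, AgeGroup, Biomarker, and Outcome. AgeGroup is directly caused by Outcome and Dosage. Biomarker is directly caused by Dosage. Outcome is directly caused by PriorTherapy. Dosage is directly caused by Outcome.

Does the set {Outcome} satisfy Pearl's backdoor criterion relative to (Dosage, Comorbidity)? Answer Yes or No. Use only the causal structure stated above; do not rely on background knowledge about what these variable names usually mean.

Backdoor paths from Dosage to Comorbidity (paths whose first edge points into Dosage):
  P1: Dosage <- Outcome -> AgeGroup -> Comorbidity
  P2: Dosage <- Outcome -> Comorbidity
Condition 1 (no descendant of Dosage in the set): holds — descendants of Dosage are {AgeGroup, Biomarker, Comorbidity}; none are in {Outcome}.
Condition 2 (every backdoor path blocked by {Outcome}):
  P1: blocked at fork node Outcome ∈ conditioning set.
  P2: blocked at fork node Outcome ∈ conditioning set.
{Outcome} satisfies the backdoor criterion.

Yes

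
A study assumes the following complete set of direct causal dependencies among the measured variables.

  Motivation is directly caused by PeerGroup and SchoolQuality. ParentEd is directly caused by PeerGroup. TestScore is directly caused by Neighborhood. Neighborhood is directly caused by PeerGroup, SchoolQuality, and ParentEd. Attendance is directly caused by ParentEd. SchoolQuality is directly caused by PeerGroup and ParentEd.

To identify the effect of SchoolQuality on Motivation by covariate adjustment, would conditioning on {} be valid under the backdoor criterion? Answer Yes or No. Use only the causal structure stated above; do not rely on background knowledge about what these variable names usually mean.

No

Backdoor paths from SchoolQuality to Motivation (paths whose first edge points into SchoolQuality):
  P1: SchoolQuality <- PeerGroup -> Motivation
  P2: SchoolQuality <- ParentEd <- PeerGroup -> Motivation
  P3: SchoolQuality <- ParentEd -> Neighborhood <- PeerGroup -> Motivation
Condition 1 (no descendant of SchoolQuality in the set): holds — descendants of SchoolQuality are {Motivation, Neighborhood, TestScore}; none are in {}.
Condition 2 (every backdoor path blocked by {}):
  P1: open — no interior node is in the conditioning set.
  P2: open — no interior node is in the conditioning set.
  P3: blocked at collider Neighborhood (neither it nor any descendant is in the conditioning set).
{} does not satisfy the backdoor criterion.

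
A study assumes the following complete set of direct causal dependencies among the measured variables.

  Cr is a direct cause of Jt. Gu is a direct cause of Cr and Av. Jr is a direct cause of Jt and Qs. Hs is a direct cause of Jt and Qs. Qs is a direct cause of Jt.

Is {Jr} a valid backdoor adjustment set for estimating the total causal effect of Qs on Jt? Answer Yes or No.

Backdoor paths from Qs to Jt (paths whose first edge points into Qs):
  P1: Qs <- Jr -> Jt
  P2: Qs <- Hs -> Jt
Condition 1 (no descendant of Qs in the set): holds — descendants of Qs are {Jt}; none are in {Jr}.
Condition 2 (every backdoor path blocked by {Jr}):
  P1: blocked at fork node Jr ∈ conditioning set.
  P2: open — no interior node is in the conditioning set.
{Jr} does not satisfy the backdoor criterion.

No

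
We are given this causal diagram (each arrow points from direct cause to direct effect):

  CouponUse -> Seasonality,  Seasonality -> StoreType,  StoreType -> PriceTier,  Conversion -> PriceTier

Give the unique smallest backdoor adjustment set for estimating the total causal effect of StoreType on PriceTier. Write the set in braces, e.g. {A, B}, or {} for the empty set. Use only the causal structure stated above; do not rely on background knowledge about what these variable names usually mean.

Variables eligible for adjustment (non-descendants of StoreType, excluding StoreType and PriceTier): {Conversion, CouponUse, Seasonality}.
Backdoor paths from StoreType to PriceTier:
  (none)
With no backdoor paths the empty set already satisfies the criterion, and it is trivially minimal.

{}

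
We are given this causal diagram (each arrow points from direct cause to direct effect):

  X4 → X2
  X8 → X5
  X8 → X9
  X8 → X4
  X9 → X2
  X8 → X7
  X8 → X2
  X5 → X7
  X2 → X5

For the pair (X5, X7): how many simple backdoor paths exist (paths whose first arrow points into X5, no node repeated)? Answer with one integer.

A backdoor path from X5 to X7 is any simple undirected path whose first edge points into X5 (i.e. leaves X5 via a parent).
Parents of X5: {X2, X8}.
Enumerating:
  P1: X5 <- X8 -> X7
  P2: X5 <- X2 <- X8 -> X7
  P3: X5 <- X2 <- X4 <- X8 -> X7
  P4: X5 <- X2 <- X9 <- X8 -> X7
That exhausts the simple backdoor paths. Count: 4.

4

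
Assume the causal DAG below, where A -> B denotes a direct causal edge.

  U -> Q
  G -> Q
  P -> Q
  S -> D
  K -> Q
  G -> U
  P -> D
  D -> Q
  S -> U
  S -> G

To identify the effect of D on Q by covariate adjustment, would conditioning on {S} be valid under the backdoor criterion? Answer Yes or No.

Backdoor paths from D to Q (paths whose first edge points into D):
  P1: D <- P -> Q
  P2: D <- S -> G -> U -> Q
  P3: D <- S -> G -> Q
  P4: D <- S -> U <- G -> Q
  P5: D <- S -> U -> Q
Condition 1 (no descendant of D in the set): holds — descendants of D are {Q}; none are in {S}.
Condition 2 (every backdoor path blocked by {S}):
  P1: open — no interior node is in the conditioning set.
  P2: blocked at fork node S ∈ conditioning set.
  P3: blocked at fork node S ∈ conditioning set.
  P4: blocked at fork node S ∈ conditioning set.
  P5: blocked at fork node S ∈ conditioning set.
{S} does not satisfy the backdoor criterion.

No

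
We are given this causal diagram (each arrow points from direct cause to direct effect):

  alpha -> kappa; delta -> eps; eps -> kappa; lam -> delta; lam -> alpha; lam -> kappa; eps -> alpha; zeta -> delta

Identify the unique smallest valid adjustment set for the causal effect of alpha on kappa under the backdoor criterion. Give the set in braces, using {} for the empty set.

Variables eligible for adjustment (non-descendants of alpha, excluding alpha and kappa): {delta, eps, lam, zeta}.
Backdoor paths from alpha to kappa:
  P1: alpha <- lam -> delta -> eps -> kappa
  P2: alpha <- lam -> kappa
  P3: alpha <- eps <- delta <- lam -> kappa
  P4: alpha <- eps -> kappa
The empty set is not sufficient: P1 (alpha <- lam -> delta -> eps -> kappa) has no collider blocking it and no conditioned non-collider, so it is open.
Try {eps, lam}:
  P1: blocked at fork node lam ∈ conditioning set.
  P2: blocked at fork node lam ∈ conditioning set.
  P3: blocked at chain node eps ∈ conditioning set.
  P4: blocked at fork node eps ∈ conditioning set.
{eps, lam} contains no descendant of alpha and blocks every backdoor path.
Every element of {eps, lam} is needed (dropping eps leaves P4 open; dropping lam leaves P2 open), so no proper subset is valid.
Among all size-2 subsets of the eligible variables, only {eps, lam} blocks every backdoor path, so it is the unique smallest valid adjustment set.

{eps, lam}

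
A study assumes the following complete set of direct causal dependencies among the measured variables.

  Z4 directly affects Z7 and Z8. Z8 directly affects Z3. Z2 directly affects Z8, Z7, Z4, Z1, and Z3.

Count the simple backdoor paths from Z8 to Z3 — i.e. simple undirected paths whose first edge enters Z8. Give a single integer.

3

A backdoor path from Z8 to Z3 is any simple undirected path whose first edge points into Z8 (i.e. leaves Z8 via a parent).
Parents of Z8: {Z2, Z4}.
Enumerating:
  P1: Z8 <- Z2 -> Z3
  P2: Z8 <- Z4 <- Z2 -> Z3
  P3: Z8 <- Z4 -> Z7 <- Z2 -> Z3
That exhausts the simple backdoor paths. Count: 3.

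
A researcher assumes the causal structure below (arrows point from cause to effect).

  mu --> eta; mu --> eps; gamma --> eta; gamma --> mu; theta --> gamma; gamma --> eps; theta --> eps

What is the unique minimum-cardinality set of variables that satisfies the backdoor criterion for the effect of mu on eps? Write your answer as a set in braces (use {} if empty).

Variables eligible for adjustment (non-descendants of mu, excluding mu and eps): {gamma, theta}.
Backdoor paths from mu to eps:
  P1: mu <- gamma <- theta -> eps
  P2: mu <- gamma -> eps
The empty set is not sufficient: P1 (mu <- gamma <- theta -> eps) has no collider blocking it and no conditioned non-collider, so it is open.
Try {gamma}:
  P1: blocked at chain node gamma ∈ conditioning set.
  P2: blocked at fork node gamma ∈ conditioning set.
{gamma} contains no descendant of mu and blocks every backdoor path.
No other singleton works — e.g. {theta} leaves P2 open — so {gamma} is the unique smallest valid adjustment set.

{gamma}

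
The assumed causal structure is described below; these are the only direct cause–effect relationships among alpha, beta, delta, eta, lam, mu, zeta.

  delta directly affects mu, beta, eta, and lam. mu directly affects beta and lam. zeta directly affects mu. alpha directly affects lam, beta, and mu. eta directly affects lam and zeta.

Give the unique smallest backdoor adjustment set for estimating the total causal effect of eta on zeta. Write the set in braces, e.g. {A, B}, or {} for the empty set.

Variables eligible for adjustment (non-descendants of eta, excluding eta and zeta): {alpha, delta}.
Backdoor paths from eta to zeta:
  P1: eta <- delta -> mu <- zeta
  P2: eta <- delta -> lam <- alpha -> mu <- zeta
  P3: eta <- delta -> lam <- alpha -> beta <- mu <- zeta
  P4: eta <- delta -> lam <- mu <- zeta
  P5: eta <- delta -> beta <- alpha -> mu <- zeta
  P6: eta <- delta -> beta <- alpha -> lam <- mu <- zeta
  P7: eta <- delta -> beta <- mu <- zeta
Each backdoor path contains an unconditioned collider, so every path is already blocked with the empty conditioning set:
  P1: blocked at collider mu (neither it nor any descendant is in the conditioning set).
  P2: blocked at collider lam (neither it nor any descendant is in the conditioning set).
  P3: blocked at collider lam (neither it nor any descendant is in the conditioning set).
  P4: blocked at collider lam (neither it nor any descendant is in the conditioning set).
  P5: blocked at collider beta (neither it nor any descendant is in the conditioning set).
  P6: blocked at collider beta (neither it nor any descendant is in the conditioning set).
  P7: blocked at collider beta (neither it nor any descendant is in the conditioning set).
The empty set is therefore the unique smallest valid set.

{}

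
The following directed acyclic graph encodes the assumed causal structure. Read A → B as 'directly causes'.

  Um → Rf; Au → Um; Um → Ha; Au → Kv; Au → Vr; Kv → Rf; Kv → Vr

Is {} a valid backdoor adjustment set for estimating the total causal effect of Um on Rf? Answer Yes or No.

Backdoor paths from Um to Rf (paths whose first edge points into Um):
  P1: Um <- Au -> Kv -> Rf
  P2: Um <- Au -> Vr <- Kv -> Rf
Condition 1 (no descendant of Um in the set): holds — descendants of Um are {Ha, Rf}; none are in {}.
Condition 2 (every backdoor path blocked by {}):
  P1: open — no interior node is in the conditioning set.
  P2: blocked at collider Vr (neither it nor any descendant is in the conditioning set).
{} does not satisfy the backdoor criterion.

No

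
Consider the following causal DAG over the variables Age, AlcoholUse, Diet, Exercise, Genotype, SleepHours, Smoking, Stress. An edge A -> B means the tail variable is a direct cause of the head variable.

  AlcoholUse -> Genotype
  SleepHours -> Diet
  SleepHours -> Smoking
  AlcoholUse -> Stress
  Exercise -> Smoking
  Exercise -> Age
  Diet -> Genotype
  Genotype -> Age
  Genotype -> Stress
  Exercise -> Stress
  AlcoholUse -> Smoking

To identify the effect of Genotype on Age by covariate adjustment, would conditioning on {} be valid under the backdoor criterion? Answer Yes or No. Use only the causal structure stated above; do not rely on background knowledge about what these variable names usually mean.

Backdoor paths from Genotype to Age (paths whose first edge points into Genotype):
  P1: Genotype <- AlcoholUse -> Smoking <- Exercise -> Age
  P2: Genotype <- AlcoholUse -> Stress <- Exercise -> Age
  P3: Genotype <- Diet <- SleepHours -> Smoking <- Exercise -> Age
  P4: Genotype <- Diet <- SleepHours -> Smoking <- AlcoholUse -> Stress <- Exercise -> Age
Condition 1 (no descendant of Genotype in the set): holds — descendants of Genotype are {Age, Stress}; none are in {}.
Condition 2 (every backdoor path blocked by {}):
  P1: blocked at collider Smoking (neither it nor any descendant is in the conditioning set).
  P2: blocked at collider Stress (neither it nor any descendant is in the conditioning set).
  P3: blocked at collider Smoking (neither it nor any descendant is in the conditioning set).
  P4: blocked at collider Smoking (neither it nor any descendant is in the conditioning set).
{} satisfies the backdoor criterion.

Yes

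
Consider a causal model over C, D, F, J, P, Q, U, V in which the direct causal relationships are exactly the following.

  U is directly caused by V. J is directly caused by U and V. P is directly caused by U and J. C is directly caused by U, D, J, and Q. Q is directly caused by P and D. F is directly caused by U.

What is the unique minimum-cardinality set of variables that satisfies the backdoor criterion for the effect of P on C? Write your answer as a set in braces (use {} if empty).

Variables eligible for adjustment (non-descendants of P, excluding P and C): {D, F, J, U, V}.
Backdoor paths from P to C:
  P1: P <- U <- V -> J -> C
  P2: P <- U -> J -> C
  P3: P <- U -> C
  P4: P <- J <- V -> U -> C
  P5: P <- J <- U -> C
  P6: P <- J -> C
The empty set is not sufficient: P1 (P <- U <- V -> J -> C) has no collider blocking it and no conditioned non-collider, so it is open.
Try {J, U}:
  P1: blocked at chain node U ∈ conditioning set.
  P2: blocked at fork node U ∈ conditioning set.
  P3: blocked at fork node U ∈ conditioning set.
  P4: blocked at chain node J ∈ conditioning set.
  P5: blocked at chain node J ∈ conditioning set.
  P6: blocked at fork node J ∈ conditioning set.
{J, U} contains no descendant of P and blocks every backdoor path.
Every element of {J, U} is needed (dropping J leaves P6 open; dropping U leaves P3 open), so no proper subset is valid.
Among all size-2 subsets of the eligible variables, only {J, U} blocks every backdoor path, so it is the unique smallest valid adjustment set.

{J, U}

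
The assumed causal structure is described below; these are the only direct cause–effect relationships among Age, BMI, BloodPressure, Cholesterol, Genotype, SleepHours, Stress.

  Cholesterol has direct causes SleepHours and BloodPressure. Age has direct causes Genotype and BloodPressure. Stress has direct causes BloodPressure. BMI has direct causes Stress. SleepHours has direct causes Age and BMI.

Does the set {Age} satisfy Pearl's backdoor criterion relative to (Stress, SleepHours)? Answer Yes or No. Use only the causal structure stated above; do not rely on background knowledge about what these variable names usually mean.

Backdoor paths from Stress to SleepHours (paths whose first edge points into Stress):
  P1: Stress <- BloodPressure -> Age -> SleepHours
  P2: Stress <- BloodPressure -> Cholesterol <- SleepHours
Condition 1 (no descendant of Stress in the set): holds — descendants of Stress are {BMI, Cholesterol, SleepHours}; none are in {Age}.
Condition 2 (every backdoor path blocked by {Age}):
  P1: blocked at chain node Age ∈ conditioning set.
  P2: blocked at collider Cholesterol (neither it nor any descendant is in the conditioning set).
{Age} satisfies the backdoor criterion.

Yes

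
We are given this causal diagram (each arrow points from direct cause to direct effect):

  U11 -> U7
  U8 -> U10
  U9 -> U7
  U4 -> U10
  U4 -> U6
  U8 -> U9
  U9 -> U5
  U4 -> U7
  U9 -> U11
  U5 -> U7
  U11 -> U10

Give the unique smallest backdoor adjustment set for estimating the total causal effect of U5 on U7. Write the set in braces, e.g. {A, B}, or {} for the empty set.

{U9}

Variables eligible for adjustment (non-descendants of U5, excluding U5 and U7): {U10, U11, U4, U6, U8, U9}.
Backdoor paths from U5 to U7:
  P1: U5 <- U9 <- U8 -> U10 <- U4 -> U7
  P2: U5 <- U9 <- U8 -> U10 <- U11 -> U7
  P3: U5 <- U9 -> U11 -> U10 <- U4 -> U7
  P4: U5 <- U9 -> U11 -> U7
  P5: U5 <- U9 -> U7
The empty set is not sufficient: P4 (U5 <- U9 -> U11 -> U7) has no collider blocking it and no conditioned non-collider, so it is open.
Try {U9}:
  P1: blocked at chain node U9 ∈ conditioning set.
  P2: blocked at chain node U9 ∈ conditioning set.
  P3: blocked at fork node U9 ∈ conditioning set.
  P4: blocked at fork node U9 ∈ conditioning set.
  P5: blocked at fork node U9 ∈ conditioning set.
{U9} contains no descendant of U5 and blocks every backdoor path.
No other singleton works — e.g. {U8} leaves P4 open — so {U9} is the unique smallest valid adjustment set.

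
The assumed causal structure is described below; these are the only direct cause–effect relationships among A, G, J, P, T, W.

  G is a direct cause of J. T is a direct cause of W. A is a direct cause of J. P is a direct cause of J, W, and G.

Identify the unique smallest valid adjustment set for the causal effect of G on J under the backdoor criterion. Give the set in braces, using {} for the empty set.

Variables eligible for adjustment (non-descendants of G, excluding G and J): {A, P, T, W}.
Backdoor paths from G to J:
  P1: G <- P -> J
The empty set is not sufficient: P1 (G <- P -> J) has no collider blocking it and no conditioned non-collider, so it is open.
Try {P}:
  P1: blocked at fork node P ∈ conditioning set.
{P} contains no descendant of G and blocks every backdoor path.
No other singleton works — e.g. {A} leaves P1 open — so {P} is the unique smallest valid adjustment set.

{P}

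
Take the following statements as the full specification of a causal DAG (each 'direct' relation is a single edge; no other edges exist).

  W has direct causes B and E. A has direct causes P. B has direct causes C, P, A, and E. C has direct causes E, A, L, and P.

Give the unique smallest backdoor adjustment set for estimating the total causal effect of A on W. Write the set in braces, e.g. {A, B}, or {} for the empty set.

Variables eligible for adjustment (non-descendants of A, excluding A and W): {E, L, P}.
Backdoor paths from A to W:
  P1: A <- P -> C <- E -> B -> W
  P2: A <- P -> C <- E -> W
  P3: A <- P -> C -> B <- E -> W
  P4: A <- P -> C -> B -> W
  P5: A <- P -> B <- E -> W
  P6: A <- P -> B <- C <- E -> W
  P7: A <- P -> B -> W
The empty set is not sufficient: P4 (A <- P -> C -> B -> W) has no collider blocking it and no conditioned non-collider, so it is open.
Try {P}:
  P1: blocked at fork node P ∈ conditioning set.
  P2: blocked at fork node P ∈ conditioning set.
  P3: blocked at fork node P ∈ conditioning set.
  P4: blocked at fork node P ∈ conditioning set.
  P5: blocked at fork node P ∈ conditioning set.
  P6: blocked at fork node P ∈ conditioning set.
  P7: blocked at fork node P ∈ conditioning set.
{P} contains no descendant of A and blocks every backdoor path.
No other singleton works — e.g. {L} leaves P4 open — so {P} is the unique smallest valid adjustment set.

{P}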